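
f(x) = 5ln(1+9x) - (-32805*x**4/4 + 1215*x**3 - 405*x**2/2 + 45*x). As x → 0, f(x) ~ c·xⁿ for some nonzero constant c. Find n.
5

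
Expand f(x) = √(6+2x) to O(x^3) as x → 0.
sqrt(6) + sqrt(6)*x/6 - sqrt(6)*x**2/72 + O(x**3)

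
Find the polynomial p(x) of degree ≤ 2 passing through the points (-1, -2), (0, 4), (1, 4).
-3*x**2 + 3*x + 4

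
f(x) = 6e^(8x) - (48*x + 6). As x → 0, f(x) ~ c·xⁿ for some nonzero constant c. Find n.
2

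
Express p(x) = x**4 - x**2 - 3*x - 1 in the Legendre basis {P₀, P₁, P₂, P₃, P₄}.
(-17/15)P₀ + (-3)P₁ + (-2/21)P₂ + (8/35)P₄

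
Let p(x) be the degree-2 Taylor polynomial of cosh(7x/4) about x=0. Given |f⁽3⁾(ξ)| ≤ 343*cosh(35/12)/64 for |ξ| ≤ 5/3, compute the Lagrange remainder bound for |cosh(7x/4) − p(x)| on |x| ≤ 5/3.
42875*cosh(35/12)/10368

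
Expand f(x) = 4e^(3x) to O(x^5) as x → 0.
4 + 12*x + 18*x**2 + 18*x**3 + 27*x**4/2 + O(x**5)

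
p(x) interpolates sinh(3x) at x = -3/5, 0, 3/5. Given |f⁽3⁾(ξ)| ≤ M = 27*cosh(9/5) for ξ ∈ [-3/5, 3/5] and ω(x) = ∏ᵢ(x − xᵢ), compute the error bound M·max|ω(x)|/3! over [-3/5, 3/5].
27*sqrt(3)*cosh(9/5)/125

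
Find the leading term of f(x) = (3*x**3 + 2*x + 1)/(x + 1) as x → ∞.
3*x**2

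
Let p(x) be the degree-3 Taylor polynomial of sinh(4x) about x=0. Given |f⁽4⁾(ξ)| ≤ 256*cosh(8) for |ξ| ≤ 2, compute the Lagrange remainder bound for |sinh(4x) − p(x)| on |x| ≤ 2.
512*cosh(8)/3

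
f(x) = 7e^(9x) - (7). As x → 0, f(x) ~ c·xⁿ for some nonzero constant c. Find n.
1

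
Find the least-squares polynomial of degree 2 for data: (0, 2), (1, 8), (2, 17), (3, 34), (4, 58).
87/35 + (43/35)x + (22/7)x²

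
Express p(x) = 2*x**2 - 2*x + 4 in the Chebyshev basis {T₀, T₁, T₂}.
(5)T₀ + (-2)T₁ + T₂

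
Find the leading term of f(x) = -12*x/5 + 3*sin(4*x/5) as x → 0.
-32*x**3/125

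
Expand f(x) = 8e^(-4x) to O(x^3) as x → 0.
8 - 32*x + 64*x**2 + O(x**3)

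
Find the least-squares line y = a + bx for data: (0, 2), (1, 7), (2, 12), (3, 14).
a = 13/5, b = 41/10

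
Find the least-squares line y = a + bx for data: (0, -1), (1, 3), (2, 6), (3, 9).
a = -7/10, b = 33/10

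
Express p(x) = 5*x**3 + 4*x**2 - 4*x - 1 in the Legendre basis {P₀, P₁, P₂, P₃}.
(1/3)P₀ - P₁ + (8/3)P₂ + (2)P₃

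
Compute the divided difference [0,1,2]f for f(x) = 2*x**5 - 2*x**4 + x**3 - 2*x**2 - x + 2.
17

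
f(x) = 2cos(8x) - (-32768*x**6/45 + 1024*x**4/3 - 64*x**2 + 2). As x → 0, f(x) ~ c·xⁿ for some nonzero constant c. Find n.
8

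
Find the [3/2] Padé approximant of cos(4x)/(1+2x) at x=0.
(32*x**3/3 - 16*x**2/3 - 2*x + 1)/(1 - 4*x**2/3)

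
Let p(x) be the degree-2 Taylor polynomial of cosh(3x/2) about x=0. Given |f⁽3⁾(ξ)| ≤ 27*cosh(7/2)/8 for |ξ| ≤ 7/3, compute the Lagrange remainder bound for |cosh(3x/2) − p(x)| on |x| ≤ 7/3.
343*cosh(7/2)/48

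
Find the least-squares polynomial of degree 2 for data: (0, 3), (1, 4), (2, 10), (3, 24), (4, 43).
108/35 + (-18/7)x + (22/7)x²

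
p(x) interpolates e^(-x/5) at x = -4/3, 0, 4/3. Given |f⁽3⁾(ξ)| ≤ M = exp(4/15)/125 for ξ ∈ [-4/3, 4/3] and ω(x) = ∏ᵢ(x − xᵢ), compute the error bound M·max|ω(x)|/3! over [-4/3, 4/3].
64*sqrt(3)*exp(4/15)/91125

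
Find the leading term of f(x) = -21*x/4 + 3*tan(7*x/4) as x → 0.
343*x**3/64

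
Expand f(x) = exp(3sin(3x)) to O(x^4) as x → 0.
1 + 9*x + 81*x**2/2 + 108*x**3 + O(x**4)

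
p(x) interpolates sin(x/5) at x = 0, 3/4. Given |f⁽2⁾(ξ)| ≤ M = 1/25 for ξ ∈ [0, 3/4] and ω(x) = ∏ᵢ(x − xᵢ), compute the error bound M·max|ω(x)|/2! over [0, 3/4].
9/3200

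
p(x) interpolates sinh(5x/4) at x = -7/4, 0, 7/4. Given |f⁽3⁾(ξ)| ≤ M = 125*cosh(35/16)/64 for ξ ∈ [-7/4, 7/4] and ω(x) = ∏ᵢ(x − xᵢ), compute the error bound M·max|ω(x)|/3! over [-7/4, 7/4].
42875*sqrt(3)*cosh(35/16)/110592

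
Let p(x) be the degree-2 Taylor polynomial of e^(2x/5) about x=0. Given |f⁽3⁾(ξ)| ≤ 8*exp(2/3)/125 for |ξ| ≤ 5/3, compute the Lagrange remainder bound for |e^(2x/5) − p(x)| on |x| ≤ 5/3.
4*exp(2/3)/81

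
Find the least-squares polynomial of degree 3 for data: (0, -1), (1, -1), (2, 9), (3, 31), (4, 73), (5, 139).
-10/9 + (-755/378)x + (104/63)x² + (47/54)x³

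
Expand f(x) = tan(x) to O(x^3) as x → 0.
x + O(x**3)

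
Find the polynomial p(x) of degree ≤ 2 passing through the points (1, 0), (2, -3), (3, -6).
3 - 3*x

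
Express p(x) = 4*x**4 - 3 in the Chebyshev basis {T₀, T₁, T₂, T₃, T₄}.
(-3/2)T₀ + (2)T₂ + (1/2)T₄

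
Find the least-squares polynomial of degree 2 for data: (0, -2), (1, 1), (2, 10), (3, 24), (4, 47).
-62/35 + (-53/70)x + (45/14)x²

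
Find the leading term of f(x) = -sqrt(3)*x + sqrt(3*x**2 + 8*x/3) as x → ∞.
4*sqrt(3)/9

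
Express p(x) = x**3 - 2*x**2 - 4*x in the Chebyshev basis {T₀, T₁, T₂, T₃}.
-T₀ + (-13/4)T₁ - T₂ + (1/4)T₃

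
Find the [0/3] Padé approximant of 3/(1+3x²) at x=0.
3/(3*x**2 + 1)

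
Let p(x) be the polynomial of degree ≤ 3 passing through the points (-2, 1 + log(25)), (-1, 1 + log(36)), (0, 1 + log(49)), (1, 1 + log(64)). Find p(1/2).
-5*log(6)/8 + log(5)/8 + 1 + 15*log(2)/8 + 15*log(7)/8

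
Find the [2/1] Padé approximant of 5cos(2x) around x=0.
5 - 10*x**2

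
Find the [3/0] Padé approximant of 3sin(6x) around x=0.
-108*x**3 + 18*x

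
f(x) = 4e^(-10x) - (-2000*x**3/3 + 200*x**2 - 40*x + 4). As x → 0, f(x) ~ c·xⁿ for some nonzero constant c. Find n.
4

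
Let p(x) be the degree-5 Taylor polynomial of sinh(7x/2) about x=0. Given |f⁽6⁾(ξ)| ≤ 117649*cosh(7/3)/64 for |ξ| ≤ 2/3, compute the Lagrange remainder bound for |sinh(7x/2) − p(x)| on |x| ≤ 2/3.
117649*cosh(7/3)/524880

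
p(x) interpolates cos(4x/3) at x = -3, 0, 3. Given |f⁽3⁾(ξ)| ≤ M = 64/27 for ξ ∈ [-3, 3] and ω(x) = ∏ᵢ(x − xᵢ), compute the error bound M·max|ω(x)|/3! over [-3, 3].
64*sqrt(3)/27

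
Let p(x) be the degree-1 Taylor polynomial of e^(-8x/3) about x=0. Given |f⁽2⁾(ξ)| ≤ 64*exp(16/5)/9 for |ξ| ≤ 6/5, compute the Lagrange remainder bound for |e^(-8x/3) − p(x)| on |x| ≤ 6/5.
128*exp(16/5)/25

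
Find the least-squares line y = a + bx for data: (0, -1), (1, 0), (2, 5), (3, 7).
a = -8/5, b = 29/10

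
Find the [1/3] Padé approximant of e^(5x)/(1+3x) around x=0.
(35*x/16 + 1)/(1075*x**3/96 - 55*x**2/8 + 3*x/16 + 1)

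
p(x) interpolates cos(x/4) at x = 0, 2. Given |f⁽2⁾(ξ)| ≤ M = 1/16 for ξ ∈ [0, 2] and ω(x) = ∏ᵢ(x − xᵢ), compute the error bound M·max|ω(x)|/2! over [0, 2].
1/32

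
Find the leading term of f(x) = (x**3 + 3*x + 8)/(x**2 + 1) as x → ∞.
x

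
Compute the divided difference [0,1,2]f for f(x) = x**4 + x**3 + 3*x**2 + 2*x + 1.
13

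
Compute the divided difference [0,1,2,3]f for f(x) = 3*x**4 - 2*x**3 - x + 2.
16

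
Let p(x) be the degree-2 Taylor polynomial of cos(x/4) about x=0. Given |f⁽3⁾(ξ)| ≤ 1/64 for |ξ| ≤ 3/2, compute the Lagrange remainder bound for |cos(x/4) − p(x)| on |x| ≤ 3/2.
9/1024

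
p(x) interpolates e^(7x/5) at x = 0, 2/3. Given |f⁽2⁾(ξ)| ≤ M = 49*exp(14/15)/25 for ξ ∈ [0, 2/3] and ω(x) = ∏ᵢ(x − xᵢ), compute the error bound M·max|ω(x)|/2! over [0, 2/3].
49*exp(14/15)/450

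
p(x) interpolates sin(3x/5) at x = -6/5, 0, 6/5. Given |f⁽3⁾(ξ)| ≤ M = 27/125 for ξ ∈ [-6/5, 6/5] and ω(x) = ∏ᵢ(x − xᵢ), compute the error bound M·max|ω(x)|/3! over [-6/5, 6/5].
216*sqrt(3)/15625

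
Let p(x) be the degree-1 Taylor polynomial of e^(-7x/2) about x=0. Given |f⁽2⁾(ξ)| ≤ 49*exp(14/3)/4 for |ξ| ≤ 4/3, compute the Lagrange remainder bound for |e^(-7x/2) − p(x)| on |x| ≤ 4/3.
98*exp(14/3)/9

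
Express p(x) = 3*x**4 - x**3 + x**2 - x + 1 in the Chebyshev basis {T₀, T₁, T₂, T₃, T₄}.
(21/8)T₀ + (-7/4)T₁ + (2)T₂ + (-1/4)T₃ + (3/8)T₄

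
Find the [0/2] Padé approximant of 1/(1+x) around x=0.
1/(x + 1)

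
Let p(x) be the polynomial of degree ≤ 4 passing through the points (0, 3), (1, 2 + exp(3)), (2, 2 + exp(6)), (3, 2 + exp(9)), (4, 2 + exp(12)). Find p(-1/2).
-45*exp(9)/32 - 105*exp(3)/32 + 571/128 + 189*exp(6)/64 + 35*exp(12)/128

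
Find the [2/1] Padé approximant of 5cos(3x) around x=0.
5 - 45*x**2/2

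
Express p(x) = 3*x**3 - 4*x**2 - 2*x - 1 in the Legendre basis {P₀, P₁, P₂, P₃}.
(-7/3)P₀ + (-1/5)P₁ + (-8/3)P₂ + (6/5)P₃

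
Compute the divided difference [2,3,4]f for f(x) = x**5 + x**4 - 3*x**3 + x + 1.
313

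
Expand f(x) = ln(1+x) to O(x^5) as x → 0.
x - x**2/2 + x**3/3 - x**4/4 + O(x**5)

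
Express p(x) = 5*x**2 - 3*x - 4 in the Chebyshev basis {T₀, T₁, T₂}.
(-3/2)T₀ + (-3)T₁ + (5/2)T₂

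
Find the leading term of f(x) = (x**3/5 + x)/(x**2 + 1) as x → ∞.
x/5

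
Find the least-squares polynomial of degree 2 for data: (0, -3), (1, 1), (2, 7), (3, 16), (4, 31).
-92/35 + (81/70)x + (25/14)x²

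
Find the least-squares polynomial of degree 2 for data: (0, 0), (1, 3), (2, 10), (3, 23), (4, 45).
17/35 + (-11/7)x + (22/7)x²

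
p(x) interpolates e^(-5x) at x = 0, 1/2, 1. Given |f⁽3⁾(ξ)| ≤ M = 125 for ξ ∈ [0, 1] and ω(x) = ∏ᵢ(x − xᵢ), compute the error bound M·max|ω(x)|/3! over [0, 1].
125*sqrt(3)/216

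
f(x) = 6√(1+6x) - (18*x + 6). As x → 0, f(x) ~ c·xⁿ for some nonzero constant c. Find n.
2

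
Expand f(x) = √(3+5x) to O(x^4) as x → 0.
sqrt(3) + 5*sqrt(3)*x/6 - 25*sqrt(3)*x**2/72 + 125*sqrt(3)*x**3/432 + O(x**4)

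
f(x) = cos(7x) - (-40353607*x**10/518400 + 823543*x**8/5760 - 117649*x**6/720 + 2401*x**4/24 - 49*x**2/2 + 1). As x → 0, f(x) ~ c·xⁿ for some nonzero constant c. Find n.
12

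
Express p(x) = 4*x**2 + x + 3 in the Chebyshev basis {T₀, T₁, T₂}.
(5)T₀ + T₁ + (2)T₂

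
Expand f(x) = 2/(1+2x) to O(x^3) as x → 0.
2 - 4*x + 8*x**2 + O(x**3)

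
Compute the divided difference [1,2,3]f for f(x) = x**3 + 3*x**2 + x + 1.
9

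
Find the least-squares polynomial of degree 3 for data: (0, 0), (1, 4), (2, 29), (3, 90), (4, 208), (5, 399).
-5/63 + (191/378)x + (229/252)x² + (323/108)x³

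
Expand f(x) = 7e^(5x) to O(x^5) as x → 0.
7 + 35*x + 175*x**2/2 + 875*x**3/6 + 4375*x**4/24 + O(x**5)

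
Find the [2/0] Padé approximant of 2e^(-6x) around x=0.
36*x**2 - 12*x + 2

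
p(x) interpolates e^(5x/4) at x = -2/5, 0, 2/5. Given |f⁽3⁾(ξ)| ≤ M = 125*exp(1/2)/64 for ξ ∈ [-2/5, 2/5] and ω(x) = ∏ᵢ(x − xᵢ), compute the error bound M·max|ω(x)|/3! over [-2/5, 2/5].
sqrt(3)*exp(1/2)/216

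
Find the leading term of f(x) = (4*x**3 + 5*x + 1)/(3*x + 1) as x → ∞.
4*x**2/3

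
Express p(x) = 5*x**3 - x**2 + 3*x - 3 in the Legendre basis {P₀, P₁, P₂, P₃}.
(-10/3)P₀ + (6)P₁ + (-2/3)P₂ + (2)P₃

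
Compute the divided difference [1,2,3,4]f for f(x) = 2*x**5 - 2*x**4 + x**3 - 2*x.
111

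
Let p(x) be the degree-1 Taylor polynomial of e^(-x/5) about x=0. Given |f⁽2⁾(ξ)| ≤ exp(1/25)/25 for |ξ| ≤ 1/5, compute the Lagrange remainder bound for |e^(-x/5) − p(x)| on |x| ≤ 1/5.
exp(1/25)/1250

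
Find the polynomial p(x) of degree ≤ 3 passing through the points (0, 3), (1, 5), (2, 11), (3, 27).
x**3 - x**2 + 2*x + 3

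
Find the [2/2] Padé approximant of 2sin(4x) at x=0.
8*x/(8*x**2/3 + 1)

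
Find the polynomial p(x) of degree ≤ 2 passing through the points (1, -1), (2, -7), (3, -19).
-3*x**2 + 3*x - 1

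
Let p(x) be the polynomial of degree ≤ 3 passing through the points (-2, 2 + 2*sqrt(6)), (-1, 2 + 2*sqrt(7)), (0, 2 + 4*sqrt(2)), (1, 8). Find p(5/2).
-189*sqrt(2)/4 - 35*sqrt(6)/8 + 331/8 + 135*sqrt(7)/8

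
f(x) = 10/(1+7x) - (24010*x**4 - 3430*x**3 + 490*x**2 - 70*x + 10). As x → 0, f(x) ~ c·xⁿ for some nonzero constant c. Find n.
5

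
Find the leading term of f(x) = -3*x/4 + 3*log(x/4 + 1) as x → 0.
-3*x**2/32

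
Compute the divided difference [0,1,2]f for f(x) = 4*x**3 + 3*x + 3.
12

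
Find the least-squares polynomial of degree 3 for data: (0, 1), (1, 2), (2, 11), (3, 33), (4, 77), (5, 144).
23/21 + (-97/63)x + (55/42)x² + (17/18)x³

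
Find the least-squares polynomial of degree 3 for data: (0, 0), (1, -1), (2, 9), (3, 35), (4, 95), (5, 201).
-41/126 + (839/756)x + (-25/9)x² + (229/108)x³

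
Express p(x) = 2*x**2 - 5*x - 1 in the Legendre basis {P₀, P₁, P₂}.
(-1/3)P₀ + (-5)P₁ + (4/3)P₂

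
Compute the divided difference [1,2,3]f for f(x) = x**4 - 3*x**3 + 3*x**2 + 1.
10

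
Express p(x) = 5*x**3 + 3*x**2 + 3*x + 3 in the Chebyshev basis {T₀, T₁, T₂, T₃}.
(9/2)T₀ + (27/4)T₁ + (3/2)T₂ + (5/4)T₃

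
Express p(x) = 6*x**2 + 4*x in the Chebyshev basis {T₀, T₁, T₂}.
(3)T₀ + (4)T₁ + (3)T₂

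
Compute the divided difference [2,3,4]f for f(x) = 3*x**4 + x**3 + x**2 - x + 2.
175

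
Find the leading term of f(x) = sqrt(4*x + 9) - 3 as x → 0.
2*x/3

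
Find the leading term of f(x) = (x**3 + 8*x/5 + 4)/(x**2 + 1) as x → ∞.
x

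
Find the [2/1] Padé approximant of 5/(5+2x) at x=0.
1/(2*x/5 + 1)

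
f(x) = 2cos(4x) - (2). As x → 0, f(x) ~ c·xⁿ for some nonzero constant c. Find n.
2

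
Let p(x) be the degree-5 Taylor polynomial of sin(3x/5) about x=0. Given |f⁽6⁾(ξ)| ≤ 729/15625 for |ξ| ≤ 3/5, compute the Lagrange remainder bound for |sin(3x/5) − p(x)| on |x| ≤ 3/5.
59049/19531250000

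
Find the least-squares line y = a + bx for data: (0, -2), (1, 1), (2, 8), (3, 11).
a = -12/5, b = 23/5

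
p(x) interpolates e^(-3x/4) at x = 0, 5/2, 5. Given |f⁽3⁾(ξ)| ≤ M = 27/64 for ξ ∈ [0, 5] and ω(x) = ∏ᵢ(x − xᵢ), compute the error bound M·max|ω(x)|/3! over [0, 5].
125*sqrt(3)/512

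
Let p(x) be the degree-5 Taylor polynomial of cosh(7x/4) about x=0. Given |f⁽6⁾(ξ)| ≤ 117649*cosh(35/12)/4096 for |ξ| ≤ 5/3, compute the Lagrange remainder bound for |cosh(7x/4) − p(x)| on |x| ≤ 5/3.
367653125*cosh(35/12)/429981696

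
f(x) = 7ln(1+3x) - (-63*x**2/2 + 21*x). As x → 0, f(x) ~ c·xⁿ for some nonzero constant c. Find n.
3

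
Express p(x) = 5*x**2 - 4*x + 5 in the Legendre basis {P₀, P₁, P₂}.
(20/3)P₀ + (-4)P₁ + (10/3)P₂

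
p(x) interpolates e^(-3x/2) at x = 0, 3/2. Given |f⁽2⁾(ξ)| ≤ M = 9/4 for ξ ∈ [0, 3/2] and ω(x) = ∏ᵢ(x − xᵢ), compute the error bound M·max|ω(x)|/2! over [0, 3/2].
81/128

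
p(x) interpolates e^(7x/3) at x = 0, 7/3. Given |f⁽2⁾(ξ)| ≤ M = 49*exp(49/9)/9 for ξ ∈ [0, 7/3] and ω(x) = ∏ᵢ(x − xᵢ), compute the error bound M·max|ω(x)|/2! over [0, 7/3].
2401*exp(49/9)/648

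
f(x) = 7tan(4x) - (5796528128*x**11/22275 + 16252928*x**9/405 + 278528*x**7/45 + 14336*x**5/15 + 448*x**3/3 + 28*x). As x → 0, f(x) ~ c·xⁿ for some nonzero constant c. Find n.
13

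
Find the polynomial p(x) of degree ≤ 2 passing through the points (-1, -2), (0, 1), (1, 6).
x**2 + 4*x + 1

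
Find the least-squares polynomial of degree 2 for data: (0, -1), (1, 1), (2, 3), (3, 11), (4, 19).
-29/35 + (-1/7)x + (9/7)x²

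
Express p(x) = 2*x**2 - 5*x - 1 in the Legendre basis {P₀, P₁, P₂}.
(-1/3)P₀ + (-5)P₁ + (4/3)P₂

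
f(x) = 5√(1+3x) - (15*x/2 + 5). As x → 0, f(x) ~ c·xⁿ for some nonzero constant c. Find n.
2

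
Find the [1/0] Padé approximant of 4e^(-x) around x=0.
4 - 4*x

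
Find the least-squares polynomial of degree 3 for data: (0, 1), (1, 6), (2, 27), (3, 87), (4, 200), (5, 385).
151/126 + (629/756)x + (71/252)x² + (161/54)x³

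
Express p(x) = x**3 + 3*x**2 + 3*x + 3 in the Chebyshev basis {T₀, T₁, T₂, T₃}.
(9/2)T₀ + (15/4)T₁ + (3/2)T₂ + (1/4)T₃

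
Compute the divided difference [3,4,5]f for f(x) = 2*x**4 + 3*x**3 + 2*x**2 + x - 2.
232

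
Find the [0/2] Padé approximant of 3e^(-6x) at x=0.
3/(18*x**2 + 6*x + 1)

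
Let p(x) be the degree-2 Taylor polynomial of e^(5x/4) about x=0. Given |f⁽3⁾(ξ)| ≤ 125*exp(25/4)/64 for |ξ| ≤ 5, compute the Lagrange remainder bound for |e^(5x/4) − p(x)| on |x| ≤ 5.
15625*exp(25/4)/384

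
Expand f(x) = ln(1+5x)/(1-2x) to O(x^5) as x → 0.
5*x - 5*x**2/2 + 110*x**3/3 - 995*x**4/12 + O(x**5)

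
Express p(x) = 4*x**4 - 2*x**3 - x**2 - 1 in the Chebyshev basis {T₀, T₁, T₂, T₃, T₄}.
(-3/2)T₁ + (3/2)T₂ + (-1/2)T₃ + (1/2)T₄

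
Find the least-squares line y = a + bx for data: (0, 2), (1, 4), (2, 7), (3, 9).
a = 19/10, b = 12/5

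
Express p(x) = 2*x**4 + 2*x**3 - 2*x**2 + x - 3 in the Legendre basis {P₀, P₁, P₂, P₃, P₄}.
(-49/15)P₀ + (11/5)P₁ + (-4/21)P₂ + (4/5)P₃ + (16/35)P₄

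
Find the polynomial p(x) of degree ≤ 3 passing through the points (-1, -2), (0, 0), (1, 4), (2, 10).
x**2 + 3*x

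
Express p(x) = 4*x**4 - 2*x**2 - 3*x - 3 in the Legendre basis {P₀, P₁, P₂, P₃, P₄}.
(-43/15)P₀ + (-3)P₁ + (20/21)P₂ + (32/35)P₄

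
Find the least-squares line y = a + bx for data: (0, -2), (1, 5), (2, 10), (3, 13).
a = -1, b = 5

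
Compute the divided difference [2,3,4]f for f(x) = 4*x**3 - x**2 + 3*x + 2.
35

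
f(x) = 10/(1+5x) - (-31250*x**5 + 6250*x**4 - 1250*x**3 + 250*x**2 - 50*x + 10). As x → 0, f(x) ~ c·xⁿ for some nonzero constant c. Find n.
6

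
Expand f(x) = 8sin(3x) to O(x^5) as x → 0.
24*x - 36*x**3 + O(x**5)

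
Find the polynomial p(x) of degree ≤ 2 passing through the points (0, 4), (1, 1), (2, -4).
-x**2 - 2*x + 4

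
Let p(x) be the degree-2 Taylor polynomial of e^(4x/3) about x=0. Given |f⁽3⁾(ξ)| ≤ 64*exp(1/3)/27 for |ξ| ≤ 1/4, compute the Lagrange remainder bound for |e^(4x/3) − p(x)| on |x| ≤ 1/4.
exp(1/3)/162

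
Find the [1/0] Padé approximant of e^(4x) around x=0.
4*x + 1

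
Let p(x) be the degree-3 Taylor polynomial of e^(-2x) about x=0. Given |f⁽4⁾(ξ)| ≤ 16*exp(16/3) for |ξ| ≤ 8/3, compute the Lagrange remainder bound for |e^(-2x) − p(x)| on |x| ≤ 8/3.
8192*exp(16/3)/243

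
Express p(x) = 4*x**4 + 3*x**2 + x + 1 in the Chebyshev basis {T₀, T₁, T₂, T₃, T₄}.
(4)T₀ + T₁ + (7/2)T₂ + (1/2)T₄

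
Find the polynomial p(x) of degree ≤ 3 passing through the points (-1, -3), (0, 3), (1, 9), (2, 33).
3*x**3 + 3*x + 3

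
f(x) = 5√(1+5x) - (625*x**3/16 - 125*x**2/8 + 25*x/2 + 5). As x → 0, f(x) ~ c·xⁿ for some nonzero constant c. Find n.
4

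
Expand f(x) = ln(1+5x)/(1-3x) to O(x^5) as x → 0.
5*x + 5*x**2/2 + 295*x**3/6 - 35*x**4/4 + O(x**5)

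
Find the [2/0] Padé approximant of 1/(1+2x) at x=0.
4*x**2 - 2*x + 1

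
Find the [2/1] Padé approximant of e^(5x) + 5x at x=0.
(-25*x**2/6 + 25*x/3 + 1)/(1 - 5*x/3)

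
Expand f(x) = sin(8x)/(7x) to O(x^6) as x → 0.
8/7 - 256*x**2/21 + 4096*x**4/105 + O(x**6)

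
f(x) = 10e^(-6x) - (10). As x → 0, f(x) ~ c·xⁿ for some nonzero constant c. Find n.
1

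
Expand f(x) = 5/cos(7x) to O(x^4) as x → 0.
5 + 245*x**2/2 + O(x**4)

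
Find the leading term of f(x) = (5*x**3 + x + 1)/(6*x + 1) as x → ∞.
5*x**2/6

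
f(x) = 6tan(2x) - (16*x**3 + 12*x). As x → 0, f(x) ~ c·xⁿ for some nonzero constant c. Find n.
5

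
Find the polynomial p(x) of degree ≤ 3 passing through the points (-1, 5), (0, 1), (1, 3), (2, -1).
-2*x**3 + 3*x**2 + x + 1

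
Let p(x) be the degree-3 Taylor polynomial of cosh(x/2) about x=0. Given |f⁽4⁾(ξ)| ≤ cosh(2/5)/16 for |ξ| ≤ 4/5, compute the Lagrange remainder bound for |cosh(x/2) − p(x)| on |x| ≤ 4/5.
2*cosh(2/5)/1875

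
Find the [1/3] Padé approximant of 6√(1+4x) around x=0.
(21*x + 6)/(x**3 - x**2 + 3*x/2 + 1)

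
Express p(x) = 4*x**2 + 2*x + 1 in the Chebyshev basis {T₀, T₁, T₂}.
(3)T₀ + (2)T₁ + (2)T₂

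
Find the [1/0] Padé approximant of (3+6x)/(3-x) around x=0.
7*x/3 + 1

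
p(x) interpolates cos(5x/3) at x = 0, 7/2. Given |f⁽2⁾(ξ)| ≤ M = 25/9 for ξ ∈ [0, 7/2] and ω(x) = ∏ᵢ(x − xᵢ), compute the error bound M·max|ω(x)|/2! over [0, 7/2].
1225/288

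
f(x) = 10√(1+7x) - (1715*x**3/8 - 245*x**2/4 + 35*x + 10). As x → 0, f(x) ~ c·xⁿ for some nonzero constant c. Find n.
4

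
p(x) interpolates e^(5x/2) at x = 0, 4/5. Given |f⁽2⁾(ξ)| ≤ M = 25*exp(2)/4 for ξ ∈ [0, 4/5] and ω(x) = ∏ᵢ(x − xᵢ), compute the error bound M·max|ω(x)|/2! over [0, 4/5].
exp(2)/2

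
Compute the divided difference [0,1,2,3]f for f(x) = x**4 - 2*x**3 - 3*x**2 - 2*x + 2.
4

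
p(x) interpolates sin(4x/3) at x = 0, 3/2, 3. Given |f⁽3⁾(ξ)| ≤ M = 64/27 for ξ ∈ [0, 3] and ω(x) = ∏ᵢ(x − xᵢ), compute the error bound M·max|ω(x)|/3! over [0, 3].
8*sqrt(3)/27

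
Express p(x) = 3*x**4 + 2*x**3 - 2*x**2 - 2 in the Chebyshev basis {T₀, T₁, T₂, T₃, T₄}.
(-15/8)T₀ + (3/2)T₁ + (1/2)T₂ + (1/2)T₃ + (3/8)T₄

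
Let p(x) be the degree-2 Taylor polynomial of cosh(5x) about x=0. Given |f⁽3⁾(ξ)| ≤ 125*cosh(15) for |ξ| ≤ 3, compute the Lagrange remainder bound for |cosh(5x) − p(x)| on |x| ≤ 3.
1125*cosh(15)/2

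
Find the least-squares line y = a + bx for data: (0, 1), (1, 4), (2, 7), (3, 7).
a = 8/5, b = 21/10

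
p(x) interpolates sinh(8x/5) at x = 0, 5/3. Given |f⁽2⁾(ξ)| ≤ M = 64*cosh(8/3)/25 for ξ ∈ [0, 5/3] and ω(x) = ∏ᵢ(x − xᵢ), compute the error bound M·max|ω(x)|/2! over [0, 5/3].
8*cosh(8/3)/9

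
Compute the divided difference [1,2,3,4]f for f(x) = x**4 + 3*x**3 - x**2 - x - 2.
13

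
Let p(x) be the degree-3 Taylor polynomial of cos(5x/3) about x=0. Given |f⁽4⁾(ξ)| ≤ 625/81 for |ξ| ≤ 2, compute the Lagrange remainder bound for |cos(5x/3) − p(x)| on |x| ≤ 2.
1250/243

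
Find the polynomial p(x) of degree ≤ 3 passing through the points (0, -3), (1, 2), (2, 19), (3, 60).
2*x**3 + 3*x - 3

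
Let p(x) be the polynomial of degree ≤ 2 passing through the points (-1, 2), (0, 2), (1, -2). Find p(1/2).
1/2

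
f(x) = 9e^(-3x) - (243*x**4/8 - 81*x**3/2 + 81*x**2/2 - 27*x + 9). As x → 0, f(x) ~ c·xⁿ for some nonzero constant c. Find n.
5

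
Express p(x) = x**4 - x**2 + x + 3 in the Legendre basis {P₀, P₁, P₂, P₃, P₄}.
(43/15)P₀ + P₁ + (-2/21)P₂ + (8/35)P₄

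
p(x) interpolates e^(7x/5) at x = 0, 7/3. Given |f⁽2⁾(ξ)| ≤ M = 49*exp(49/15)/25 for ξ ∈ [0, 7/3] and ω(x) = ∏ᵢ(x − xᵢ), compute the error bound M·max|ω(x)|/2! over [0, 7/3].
2401*exp(49/15)/1800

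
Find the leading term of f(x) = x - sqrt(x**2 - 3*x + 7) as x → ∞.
3/2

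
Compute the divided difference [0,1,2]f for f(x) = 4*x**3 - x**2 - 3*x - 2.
11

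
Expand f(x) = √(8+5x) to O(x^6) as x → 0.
2*sqrt(2) + 5*sqrt(2)*x/8 - 25*sqrt(2)*x**2/256 + 125*sqrt(2)*x**3/4096 - 3125*sqrt(2)*x**4/262144 + 21875*sqrt(2)*x**5/4194304 + O(x**6)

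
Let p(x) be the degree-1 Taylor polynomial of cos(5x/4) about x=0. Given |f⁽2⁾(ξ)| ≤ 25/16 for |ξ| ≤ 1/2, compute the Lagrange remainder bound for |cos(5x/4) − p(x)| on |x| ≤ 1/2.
25/128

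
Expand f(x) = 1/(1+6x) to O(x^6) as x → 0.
1 - 6*x + 36*x**2 - 216*x**3 + 1296*x**4 - 7776*x**5 + O(x**6)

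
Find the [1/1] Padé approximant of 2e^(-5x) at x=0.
(2 - 5*x)/(5*x/2 + 1)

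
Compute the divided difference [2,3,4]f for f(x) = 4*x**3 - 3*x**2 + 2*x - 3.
33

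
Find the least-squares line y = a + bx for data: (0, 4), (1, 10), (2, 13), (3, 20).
a = 41/10, b = 51/10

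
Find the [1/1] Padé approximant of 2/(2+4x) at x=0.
1/(2*x + 1)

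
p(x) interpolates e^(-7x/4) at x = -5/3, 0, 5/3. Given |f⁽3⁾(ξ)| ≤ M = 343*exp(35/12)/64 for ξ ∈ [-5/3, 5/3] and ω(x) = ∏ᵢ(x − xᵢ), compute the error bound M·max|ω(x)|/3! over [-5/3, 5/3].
42875*sqrt(3)*exp(35/12)/46656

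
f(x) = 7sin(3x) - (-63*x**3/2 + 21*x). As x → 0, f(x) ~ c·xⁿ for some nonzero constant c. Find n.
5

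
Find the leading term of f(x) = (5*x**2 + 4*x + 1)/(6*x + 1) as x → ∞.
5*x/6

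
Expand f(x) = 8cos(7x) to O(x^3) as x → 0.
8 - 196*x**2 + O(x**3)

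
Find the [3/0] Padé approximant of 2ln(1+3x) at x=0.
3*x*(6*x**2 - 3*x + 2)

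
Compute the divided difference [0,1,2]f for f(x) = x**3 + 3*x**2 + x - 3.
6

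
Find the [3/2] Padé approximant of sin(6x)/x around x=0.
(6 - 126*x**2/5)/(9*x**2/5 + 1)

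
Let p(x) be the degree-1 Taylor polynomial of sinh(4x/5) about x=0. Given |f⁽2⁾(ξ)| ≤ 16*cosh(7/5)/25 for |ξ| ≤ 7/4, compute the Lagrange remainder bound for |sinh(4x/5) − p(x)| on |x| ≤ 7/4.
49*cosh(7/5)/50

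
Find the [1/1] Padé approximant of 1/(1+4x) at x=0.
1/(4*x + 1)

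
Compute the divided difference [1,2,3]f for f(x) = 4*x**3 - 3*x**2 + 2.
21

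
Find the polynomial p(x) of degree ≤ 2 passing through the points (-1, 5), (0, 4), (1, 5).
x**2 + 4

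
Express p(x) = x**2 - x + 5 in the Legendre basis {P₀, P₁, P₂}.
(16/3)P₀ - P₁ + (2/3)P₂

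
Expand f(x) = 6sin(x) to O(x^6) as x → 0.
6*x - x**3 + x**5/20 + O(x**6)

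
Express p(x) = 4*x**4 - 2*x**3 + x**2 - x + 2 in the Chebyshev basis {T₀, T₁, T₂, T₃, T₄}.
(4)T₀ + (-5/2)T₁ + (5/2)T₂ + (-1/2)T₃ + (1/2)T₄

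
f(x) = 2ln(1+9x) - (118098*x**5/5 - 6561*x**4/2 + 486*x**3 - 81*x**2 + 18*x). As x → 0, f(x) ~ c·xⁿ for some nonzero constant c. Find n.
6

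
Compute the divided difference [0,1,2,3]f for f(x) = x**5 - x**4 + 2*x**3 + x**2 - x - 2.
21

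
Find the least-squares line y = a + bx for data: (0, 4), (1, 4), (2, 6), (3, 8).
a = 17/5, b = 7/5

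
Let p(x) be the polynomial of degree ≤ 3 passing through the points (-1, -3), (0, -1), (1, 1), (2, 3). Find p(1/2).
0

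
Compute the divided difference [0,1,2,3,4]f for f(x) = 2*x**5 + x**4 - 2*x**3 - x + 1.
21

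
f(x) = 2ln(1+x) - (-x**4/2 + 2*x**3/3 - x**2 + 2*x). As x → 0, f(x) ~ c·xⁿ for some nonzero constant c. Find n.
5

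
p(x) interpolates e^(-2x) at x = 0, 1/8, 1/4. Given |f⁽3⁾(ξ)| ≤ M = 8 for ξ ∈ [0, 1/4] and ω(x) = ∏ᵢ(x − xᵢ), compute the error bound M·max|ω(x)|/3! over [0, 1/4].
sqrt(3)/1728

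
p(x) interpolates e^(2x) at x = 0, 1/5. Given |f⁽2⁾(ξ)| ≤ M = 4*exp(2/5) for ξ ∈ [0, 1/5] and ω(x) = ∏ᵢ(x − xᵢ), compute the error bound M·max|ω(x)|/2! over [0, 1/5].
exp(2/5)/50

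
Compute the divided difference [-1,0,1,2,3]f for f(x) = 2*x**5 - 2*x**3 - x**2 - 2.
10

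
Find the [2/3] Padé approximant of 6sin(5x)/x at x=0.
(30 - 175*x**2/2)/(5*x**2/4 + 1)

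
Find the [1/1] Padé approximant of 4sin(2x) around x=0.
8*x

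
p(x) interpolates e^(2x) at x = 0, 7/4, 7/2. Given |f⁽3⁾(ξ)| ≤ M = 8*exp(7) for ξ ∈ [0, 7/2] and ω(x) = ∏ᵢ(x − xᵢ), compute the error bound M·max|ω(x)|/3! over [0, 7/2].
343*sqrt(3)*exp(7)/216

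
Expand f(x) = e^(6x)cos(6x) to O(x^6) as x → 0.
1 + 6*x - 72*x**3 - 216*x**4 - 1296*x**5/5 + O(x**6)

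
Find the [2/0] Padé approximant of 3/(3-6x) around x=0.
4*x**2 + 2*x + 1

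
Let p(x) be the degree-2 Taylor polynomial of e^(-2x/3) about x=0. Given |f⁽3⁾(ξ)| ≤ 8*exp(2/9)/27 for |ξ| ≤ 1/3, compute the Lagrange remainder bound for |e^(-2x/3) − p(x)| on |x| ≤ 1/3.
4*exp(2/9)/2187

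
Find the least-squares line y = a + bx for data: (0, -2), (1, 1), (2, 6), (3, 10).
a = -12/5, b = 41/10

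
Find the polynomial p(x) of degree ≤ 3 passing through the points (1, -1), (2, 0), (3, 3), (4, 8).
x**2 - 2*x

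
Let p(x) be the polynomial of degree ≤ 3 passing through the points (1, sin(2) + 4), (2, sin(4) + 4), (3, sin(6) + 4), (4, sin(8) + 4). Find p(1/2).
21*sin(6)/16 - 5*sin(8)/16 - 35*sin(4)/16 + 35*sin(2)/16 + 4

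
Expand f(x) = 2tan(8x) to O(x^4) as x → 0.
16*x + 1024*x**3/3 + O(x**4)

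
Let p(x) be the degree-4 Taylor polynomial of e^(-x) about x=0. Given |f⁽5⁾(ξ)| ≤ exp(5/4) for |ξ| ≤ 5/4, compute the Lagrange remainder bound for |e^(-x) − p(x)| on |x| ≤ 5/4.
625*exp(5/4)/24576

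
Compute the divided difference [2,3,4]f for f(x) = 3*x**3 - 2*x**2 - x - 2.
25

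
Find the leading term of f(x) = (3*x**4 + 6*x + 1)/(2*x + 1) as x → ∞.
3*x**3/2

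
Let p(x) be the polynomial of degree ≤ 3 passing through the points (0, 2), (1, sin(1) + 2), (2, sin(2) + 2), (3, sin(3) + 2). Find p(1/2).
-5*sin(2)/16 + sin(3)/16 + 15*sin(1)/16 + 2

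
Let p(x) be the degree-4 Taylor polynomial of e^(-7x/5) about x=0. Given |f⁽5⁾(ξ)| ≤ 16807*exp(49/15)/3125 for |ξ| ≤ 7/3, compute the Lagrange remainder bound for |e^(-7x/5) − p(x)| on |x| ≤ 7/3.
282475249*exp(49/15)/91125000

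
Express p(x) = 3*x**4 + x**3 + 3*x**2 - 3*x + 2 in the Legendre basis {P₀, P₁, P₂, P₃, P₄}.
(18/5)P₀ + (-12/5)P₁ + (26/7)P₂ + (2/5)P₃ + (24/35)P₄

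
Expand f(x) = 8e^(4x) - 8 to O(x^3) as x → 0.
32*x + 64*x**2 + O(x**3)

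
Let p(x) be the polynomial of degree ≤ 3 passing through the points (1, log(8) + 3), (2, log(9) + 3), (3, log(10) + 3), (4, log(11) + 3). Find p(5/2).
log(3*11**(15/16)*2**(3/8)*3**(1/8)*5**(9/16)/11) + 3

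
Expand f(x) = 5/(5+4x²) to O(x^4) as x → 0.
1 - 4*x**2/5 + O(x**4)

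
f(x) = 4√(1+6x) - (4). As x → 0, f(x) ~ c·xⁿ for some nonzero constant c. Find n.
1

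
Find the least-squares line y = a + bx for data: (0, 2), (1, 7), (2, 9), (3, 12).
a = 27/10, b = 16/5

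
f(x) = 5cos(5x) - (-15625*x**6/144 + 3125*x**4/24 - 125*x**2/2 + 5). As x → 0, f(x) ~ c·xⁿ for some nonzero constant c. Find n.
8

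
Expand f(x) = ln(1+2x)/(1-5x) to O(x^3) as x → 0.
2*x + 8*x**2 + O(x**3)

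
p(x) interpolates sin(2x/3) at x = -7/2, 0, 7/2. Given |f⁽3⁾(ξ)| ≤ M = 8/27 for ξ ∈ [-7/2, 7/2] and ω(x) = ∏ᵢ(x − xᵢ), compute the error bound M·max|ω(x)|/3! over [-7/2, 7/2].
343*sqrt(3)/729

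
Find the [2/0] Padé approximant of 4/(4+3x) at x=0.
9*x**2/16 - 3*x/4 + 1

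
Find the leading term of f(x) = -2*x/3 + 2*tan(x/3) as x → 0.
2*x**3/81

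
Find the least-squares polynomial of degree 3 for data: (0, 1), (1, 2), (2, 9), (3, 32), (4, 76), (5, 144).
53/42 + (-599/252)x + (4/3)x² + (35/36)x³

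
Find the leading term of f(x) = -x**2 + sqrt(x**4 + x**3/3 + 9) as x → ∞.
x/6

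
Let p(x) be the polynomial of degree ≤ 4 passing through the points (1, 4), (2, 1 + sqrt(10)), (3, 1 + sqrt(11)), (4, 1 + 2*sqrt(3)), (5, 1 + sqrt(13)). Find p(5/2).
-5*sqrt(3)/16 + 3*sqrt(13)/128 + 113/128 + 15*sqrt(10)/32 + 45*sqrt(11)/64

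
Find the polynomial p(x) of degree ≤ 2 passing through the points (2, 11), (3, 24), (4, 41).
2*x**2 + 3*x - 3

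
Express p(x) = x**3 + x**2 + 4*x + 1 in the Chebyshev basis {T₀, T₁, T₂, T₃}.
(3/2)T₀ + (19/4)T₁ + (1/2)T₂ + (1/4)T₃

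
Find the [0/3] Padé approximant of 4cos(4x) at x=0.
4/(8*x**2 + 1)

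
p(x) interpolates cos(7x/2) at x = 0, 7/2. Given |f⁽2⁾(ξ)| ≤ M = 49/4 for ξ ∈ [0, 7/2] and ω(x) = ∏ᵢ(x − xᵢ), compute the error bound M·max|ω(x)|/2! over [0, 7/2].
2401/128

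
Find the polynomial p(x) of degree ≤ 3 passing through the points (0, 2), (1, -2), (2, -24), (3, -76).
-2*x**3 - 3*x**2 + x + 2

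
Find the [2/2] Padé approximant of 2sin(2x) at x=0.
4*x/(2*x**2/3 + 1)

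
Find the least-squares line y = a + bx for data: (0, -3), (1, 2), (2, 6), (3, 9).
a = -5/2, b = 4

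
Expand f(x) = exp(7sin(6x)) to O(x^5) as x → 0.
1 + 42*x + 882*x**2 + 12096*x**3 + 119070*x**4 + O(x**5)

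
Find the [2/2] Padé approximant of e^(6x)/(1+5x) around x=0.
(78*x**2/11 + 43*x/11 + 1)/(-97*x**2/11 + 32*x/11 + 1)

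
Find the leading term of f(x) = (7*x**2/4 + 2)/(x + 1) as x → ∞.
7*x/4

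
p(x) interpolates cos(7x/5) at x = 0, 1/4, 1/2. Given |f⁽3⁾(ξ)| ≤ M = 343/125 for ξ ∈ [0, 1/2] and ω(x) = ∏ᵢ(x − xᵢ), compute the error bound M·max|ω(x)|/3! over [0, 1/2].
343*sqrt(3)/216000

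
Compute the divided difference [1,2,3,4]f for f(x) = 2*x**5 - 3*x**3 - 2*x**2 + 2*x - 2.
127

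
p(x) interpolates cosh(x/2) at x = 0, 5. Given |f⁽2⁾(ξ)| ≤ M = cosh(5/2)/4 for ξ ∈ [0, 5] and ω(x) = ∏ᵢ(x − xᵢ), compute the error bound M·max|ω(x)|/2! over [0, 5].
25*cosh(5/2)/32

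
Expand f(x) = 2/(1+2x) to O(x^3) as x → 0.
2 - 4*x + 8*x**2 + O(x**3)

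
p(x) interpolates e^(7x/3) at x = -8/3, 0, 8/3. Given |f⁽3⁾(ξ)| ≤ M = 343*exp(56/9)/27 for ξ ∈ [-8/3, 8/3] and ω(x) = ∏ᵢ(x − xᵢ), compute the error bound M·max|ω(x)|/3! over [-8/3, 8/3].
175616*sqrt(3)*exp(56/9)/19683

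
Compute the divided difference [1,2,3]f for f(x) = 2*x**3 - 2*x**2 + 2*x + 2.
10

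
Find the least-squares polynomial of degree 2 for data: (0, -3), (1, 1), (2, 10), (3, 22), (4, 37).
-113/35 + (207/70)x + (25/14)x²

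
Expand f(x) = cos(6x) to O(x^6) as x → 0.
1 - 18*x**2 + 54*x**4 + O(x**6)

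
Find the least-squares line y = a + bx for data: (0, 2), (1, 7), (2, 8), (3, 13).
a = 12/5, b = 17/5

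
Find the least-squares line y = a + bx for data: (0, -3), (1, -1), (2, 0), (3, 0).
a = -5/2, b = 1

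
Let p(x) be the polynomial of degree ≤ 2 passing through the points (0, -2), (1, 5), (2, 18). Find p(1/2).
3/4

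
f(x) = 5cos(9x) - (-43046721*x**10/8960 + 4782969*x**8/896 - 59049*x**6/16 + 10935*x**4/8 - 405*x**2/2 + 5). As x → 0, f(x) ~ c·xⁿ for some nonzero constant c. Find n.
12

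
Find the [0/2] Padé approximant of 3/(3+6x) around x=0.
1/(2*x + 1)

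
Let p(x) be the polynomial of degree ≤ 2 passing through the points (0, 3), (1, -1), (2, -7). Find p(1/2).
5/4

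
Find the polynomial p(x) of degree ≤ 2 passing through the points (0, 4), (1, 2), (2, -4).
4 - 2*x**2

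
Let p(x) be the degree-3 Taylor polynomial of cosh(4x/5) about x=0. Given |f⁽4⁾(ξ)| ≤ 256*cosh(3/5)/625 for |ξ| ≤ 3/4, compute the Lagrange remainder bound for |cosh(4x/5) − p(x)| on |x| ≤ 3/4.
27*cosh(3/5)/5000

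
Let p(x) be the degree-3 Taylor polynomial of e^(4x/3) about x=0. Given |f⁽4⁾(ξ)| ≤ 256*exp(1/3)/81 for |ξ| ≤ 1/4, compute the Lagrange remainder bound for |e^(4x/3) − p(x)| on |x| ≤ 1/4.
exp(1/3)/1944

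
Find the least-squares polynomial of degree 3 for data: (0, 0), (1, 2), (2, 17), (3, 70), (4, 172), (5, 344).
5/21 + (-88/63)x + (-29/42)x² + (53/18)x³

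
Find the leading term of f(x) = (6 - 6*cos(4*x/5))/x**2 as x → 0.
48/25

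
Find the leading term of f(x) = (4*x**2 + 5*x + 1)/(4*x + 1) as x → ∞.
x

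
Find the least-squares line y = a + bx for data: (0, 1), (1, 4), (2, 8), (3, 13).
a = 1/2, b = 4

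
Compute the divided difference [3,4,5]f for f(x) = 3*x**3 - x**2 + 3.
35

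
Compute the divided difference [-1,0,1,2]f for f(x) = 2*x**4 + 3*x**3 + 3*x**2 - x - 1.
7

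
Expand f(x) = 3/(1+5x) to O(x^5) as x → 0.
3 - 15*x + 75*x**2 - 375*x**3 + 1875*x**4 + O(x**5)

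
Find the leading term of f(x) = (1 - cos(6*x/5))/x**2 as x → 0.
18/25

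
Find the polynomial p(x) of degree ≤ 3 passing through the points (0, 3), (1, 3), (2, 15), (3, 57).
3*x**3 - 3*x**2 + 3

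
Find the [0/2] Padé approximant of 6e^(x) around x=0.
6/(x**2/2 - x + 1)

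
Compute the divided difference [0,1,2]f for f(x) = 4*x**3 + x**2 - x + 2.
13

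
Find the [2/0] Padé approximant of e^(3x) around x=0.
9*x**2/2 + 3*x + 1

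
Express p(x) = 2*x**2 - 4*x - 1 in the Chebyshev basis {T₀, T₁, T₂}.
(-4)T₁ + T₂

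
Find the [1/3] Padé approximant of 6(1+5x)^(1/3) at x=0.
(25*x + 6)/(125*x**3/81 - 25*x**2/18 + 5*x/2 + 1)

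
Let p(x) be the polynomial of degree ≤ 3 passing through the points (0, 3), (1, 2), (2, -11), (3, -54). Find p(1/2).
23/8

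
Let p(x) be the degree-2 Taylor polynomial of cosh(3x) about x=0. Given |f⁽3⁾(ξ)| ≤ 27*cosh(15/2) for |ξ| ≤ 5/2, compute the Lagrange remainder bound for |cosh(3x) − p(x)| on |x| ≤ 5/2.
1125*cosh(15/2)/16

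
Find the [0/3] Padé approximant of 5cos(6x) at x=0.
5/(18*x**2 + 1)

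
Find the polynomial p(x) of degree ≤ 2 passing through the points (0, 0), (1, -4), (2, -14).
-3*x**2 - x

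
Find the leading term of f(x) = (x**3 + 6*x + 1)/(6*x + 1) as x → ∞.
x**2/6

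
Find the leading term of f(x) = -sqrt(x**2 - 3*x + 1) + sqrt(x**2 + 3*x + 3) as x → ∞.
3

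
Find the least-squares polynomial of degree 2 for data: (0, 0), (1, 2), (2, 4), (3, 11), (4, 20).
11/35 + (-37/70)x + (19/14)x²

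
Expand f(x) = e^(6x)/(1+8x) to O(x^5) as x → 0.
1 - 2*x + 34*x**2 - 236*x**3 + 1942*x**4 + O(x**5)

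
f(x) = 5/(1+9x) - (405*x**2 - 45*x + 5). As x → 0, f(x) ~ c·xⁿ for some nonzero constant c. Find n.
3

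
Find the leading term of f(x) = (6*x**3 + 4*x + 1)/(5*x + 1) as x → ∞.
6*x**2/5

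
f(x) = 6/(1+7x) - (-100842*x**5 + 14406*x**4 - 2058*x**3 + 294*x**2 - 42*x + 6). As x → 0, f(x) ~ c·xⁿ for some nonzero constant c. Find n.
6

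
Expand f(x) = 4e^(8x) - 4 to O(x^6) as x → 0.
32*x + 128*x**2 + 1024*x**3/3 + 2048*x**4/3 + 16384*x**5/15 + O(x**6)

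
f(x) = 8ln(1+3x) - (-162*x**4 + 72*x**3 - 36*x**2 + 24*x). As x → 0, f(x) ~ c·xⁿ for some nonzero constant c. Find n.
5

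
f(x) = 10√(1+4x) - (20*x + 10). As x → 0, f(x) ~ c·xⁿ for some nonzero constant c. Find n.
2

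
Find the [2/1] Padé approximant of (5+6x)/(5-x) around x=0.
(6*x/5 + 1)/(1 - x/5)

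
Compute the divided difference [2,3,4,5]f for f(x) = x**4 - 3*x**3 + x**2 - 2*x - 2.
11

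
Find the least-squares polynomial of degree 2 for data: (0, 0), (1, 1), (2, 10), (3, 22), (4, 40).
-11/35 + (-33/70)x + (37/14)x²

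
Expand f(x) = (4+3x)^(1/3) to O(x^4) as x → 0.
2**(2/3) + 2**(2/3)*x/4 - 2**(2/3)*x**2/16 + 5*2**(2/3)*x**3/192 + O(x**4)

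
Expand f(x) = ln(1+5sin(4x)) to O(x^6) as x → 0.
20*x - 200*x**2 + 7840*x**3/3 - 116800*x**4/3 + 1856128*x**5/3 + O(x**6)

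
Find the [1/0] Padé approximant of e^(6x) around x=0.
6*x + 1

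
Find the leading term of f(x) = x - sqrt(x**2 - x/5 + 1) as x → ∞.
1/10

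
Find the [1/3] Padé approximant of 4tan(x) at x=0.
4*x/(1 - x**2/3)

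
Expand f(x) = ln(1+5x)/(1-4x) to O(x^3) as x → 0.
5*x + 15*x**2/2 + O(x**3)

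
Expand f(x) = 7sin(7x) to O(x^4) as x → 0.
49*x - 2401*x**3/6 + O(x**4)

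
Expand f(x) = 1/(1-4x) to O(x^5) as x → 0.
1 + 4*x + 16*x**2 + 64*x**3 + 256*x**4 + O(x**5)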